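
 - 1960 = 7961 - 9921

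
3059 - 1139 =1920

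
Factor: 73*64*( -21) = -98112   =  - 2^6*  3^1*7^1* 73^1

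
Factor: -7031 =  - 79^1*89^1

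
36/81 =4/9 = 0.44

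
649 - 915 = -266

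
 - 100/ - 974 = 50/487 = 0.10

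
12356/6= 2059 +1/3 = 2059.33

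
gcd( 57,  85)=1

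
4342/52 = 83 + 1/2 = 83.50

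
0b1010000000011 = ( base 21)BCK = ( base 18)feb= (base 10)5123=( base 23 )9FH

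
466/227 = 466/227 = 2.05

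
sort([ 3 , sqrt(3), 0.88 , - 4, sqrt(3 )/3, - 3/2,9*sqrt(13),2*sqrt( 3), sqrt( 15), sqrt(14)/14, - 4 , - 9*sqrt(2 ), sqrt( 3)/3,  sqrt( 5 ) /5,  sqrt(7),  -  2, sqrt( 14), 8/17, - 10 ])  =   [ - 9*sqrt(2 ), - 10, - 4, - 4, - 2, - 3/2, sqrt( 14)/14,  sqrt(5)/5, 8/17, sqrt( 3)/3,  sqrt( 3 ) /3, 0.88,sqrt ( 3), sqrt( 7),3, 2*sqrt( 3), sqrt( 14),sqrt( 15 ), 9 *sqrt( 13)] 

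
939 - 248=691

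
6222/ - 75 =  - 83 + 1/25 =- 82.96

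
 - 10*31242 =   -  312420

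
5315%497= 345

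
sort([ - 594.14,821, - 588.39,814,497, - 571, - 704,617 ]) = [ - 704, - 594.14, - 588.39, - 571,497, 617 , 814, 821] 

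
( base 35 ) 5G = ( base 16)BF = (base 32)5V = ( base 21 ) 92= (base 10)191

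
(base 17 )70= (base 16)77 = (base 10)119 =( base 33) 3k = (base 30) 3t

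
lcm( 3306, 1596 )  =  46284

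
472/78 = 6 + 2/39=6.05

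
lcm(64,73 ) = 4672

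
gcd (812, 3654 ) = 406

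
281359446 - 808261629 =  - 526902183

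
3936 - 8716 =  - 4780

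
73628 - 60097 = 13531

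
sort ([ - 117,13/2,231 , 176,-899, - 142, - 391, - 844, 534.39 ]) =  [ - 899, - 844, - 391, - 142, - 117,13/2,176,231,534.39 ]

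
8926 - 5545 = 3381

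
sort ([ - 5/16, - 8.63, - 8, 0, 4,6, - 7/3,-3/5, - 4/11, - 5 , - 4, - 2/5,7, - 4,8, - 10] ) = [  -  10, - 8.63, - 8 , - 5,-4, - 4,-7/3,-3/5,- 2/5,-4/11,- 5/16 , 0,4,6,7,8 ] 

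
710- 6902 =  - 6192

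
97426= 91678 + 5748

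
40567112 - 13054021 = 27513091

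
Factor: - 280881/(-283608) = 2^(  -  3 )*13^(- 1) *103^1 = 103/104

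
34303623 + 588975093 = 623278716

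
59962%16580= 10222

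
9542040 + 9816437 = 19358477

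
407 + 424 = 831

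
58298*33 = 1923834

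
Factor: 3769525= 5^2 * 131^1*1151^1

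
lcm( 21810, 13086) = 65430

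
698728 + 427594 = 1126322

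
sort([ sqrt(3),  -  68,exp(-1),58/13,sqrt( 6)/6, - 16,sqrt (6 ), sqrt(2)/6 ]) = [ -68,-16, sqrt( 2)/6,exp( -1 ),  sqrt (6)/6,sqrt(3 ), sqrt(6), 58/13]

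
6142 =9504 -3362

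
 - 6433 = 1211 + - 7644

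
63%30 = 3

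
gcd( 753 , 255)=3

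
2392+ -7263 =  - 4871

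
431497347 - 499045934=-67548587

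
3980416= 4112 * 968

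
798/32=24 + 15/16 = 24.94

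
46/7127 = 46/7127 = 0.01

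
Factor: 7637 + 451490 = 459127^1 = 459127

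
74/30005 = 74/30005  =  0.00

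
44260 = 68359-24099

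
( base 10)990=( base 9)1320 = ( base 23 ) 1k1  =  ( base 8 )1736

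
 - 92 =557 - 649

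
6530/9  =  725 + 5/9 =725.56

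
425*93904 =39909200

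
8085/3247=2 + 1591/3247 = 2.49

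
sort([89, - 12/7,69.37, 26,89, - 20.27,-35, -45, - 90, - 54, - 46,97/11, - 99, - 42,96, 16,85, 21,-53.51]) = [ -99, -90, - 54, - 53.51, - 46, - 45, - 42, - 35, - 20.27, - 12/7,97/11,16,21,26, 69.37,85,89,89,96]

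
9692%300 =92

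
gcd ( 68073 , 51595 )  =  1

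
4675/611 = 4675/611 =7.65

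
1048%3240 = 1048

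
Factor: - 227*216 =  - 2^3*3^3 *227^1= - 49032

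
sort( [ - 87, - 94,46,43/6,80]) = [ - 94, - 87,43/6, 46 , 80 ]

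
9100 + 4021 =13121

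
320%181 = 139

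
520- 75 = 445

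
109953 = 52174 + 57779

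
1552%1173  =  379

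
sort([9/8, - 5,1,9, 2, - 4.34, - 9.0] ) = [  -  9.0, - 5, - 4.34 , 1,9/8,2,9] 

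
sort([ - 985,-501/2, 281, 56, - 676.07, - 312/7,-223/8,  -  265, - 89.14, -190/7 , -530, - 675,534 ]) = [ - 985,-676.07, - 675,-530,-265,-501/2, - 89.14,-312/7, - 223/8,-190/7, 56,281,534 ] 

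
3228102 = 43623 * 74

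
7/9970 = 7/9970= 0.00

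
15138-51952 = -36814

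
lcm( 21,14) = 42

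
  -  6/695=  - 1 + 689/695 = -0.01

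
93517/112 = 834+109/112 =834.97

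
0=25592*0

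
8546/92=4273/46 =92.89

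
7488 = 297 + 7191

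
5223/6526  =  5223/6526 = 0.80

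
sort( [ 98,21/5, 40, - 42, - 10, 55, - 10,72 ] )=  [ - 42,-10, - 10,21/5,40, 55,72, 98]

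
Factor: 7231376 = 2^4*451961^1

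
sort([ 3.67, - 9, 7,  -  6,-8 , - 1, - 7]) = [- 9, - 8, - 7, - 6,-1,3.67,7] 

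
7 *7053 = 49371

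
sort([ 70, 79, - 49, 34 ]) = [ - 49, 34,70, 79] 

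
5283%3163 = 2120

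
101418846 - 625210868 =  - 523792022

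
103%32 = 7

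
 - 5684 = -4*1421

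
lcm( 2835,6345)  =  133245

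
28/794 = 14/397 = 0.04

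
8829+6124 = 14953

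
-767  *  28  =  -21476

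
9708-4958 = 4750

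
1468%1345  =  123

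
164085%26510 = 5025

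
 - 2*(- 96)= 192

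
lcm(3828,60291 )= 241164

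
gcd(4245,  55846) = 1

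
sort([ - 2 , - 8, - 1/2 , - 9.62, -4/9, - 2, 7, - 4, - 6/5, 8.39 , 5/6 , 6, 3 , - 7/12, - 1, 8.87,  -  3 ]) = [-9.62, - 8, - 4, - 3,-2, - 2, - 6/5, - 1, - 7/12,- 1/2, - 4/9, 5/6, 3, 6, 7, 8.39,8.87]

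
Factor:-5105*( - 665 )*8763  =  29748851475 = 3^1*5^2*7^1*19^1*23^1*127^1*1021^1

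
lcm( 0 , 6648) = 0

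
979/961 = 979/961 = 1.02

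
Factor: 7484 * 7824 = 58554816 =2^6*3^1*163^1*1871^1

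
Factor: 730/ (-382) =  - 5^1*73^1*191^( - 1) = - 365/191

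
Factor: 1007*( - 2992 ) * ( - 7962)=2^5 *3^1*11^1 *17^1*19^1*53^1 *1327^1 = 23989060128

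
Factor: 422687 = 331^1 *1277^1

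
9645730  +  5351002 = 14996732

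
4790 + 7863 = 12653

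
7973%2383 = 824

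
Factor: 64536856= 2^3*1063^1*7589^1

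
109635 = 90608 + 19027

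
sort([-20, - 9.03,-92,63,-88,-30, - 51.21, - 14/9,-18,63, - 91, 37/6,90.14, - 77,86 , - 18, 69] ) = [ - 92, - 91, - 88 , - 77, - 51.21, - 30, - 20, - 18,  -  18, - 9.03, - 14/9,37/6,63,63,69,86,90.14]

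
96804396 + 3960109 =100764505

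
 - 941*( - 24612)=23159892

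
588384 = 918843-330459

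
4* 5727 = 22908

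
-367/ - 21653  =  1/59=0.02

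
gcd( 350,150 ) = 50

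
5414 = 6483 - 1069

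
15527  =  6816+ 8711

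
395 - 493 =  - 98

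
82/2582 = 41/1291 = 0.03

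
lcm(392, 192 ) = 9408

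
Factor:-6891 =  - 3^1*2297^1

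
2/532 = 1/266 =0.00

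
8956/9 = 8956/9 = 995.11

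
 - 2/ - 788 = 1/394 = 0.00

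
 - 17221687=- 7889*2183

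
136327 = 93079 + 43248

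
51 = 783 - 732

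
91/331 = 91/331 = 0.27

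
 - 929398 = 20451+-949849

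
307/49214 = 307/49214 = 0.01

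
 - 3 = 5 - 8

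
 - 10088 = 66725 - 76813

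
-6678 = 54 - 6732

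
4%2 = 0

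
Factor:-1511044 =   -  2^2 * 377761^1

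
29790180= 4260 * 6993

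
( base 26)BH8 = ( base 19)12g1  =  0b1111011001110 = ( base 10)7886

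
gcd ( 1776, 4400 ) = 16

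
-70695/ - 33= 2142 + 3/11 = 2142.27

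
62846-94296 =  - 31450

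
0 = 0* 6796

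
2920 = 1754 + 1166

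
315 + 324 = 639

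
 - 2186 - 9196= - 11382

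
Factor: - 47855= - 5^1*17^1*563^1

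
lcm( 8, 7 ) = 56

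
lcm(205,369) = 1845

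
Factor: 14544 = 2^4*3^2*101^1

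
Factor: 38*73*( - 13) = -36062=   -2^1*13^1*19^1 * 73^1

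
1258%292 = 90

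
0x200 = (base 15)242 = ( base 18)1A8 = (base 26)JI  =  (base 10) 512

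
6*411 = 2466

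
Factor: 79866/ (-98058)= - 13311/16343 = -3^3*17^1*29^1*59^(-1)*277^( - 1 ) 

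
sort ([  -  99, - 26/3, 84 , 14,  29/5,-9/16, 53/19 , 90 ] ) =[- 99,- 26/3, - 9/16 , 53/19,  29/5, 14,84 , 90 ] 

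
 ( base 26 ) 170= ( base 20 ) 22I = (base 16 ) 35A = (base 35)oi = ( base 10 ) 858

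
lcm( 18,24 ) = 72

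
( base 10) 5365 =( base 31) 5i2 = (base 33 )4UJ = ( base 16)14F5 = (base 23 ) A36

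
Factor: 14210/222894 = 35/549=3^( - 2)*5^1*7^1*61^ (  -  1) 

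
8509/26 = 327  +  7/26 = 327.27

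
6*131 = 786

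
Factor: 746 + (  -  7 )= 739 = 739^1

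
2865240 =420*6822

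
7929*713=5653377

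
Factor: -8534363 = -19^1 * 157^1*2861^1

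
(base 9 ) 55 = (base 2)110010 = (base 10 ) 50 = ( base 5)200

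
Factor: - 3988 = -2^2 * 997^1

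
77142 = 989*78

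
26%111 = 26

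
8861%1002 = 845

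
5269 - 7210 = - 1941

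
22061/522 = 22061/522 = 42.26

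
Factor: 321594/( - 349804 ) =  - 57/62 = -  2^( - 1 )*3^1*19^1*31^( - 1 )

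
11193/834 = 13 + 117/278 = 13.42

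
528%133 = 129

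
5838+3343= 9181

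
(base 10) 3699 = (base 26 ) 5C7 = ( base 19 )A4D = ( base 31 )3QA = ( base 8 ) 7163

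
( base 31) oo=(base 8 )1400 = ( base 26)13e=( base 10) 768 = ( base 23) 1A9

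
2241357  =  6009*373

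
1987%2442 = 1987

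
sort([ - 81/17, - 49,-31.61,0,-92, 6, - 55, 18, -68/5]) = [ - 92,  -  55, - 49,  -  31.61, - 68/5, - 81/17, 0,6, 18]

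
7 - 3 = 4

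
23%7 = 2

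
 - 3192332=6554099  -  9746431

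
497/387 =1 + 110/387  =  1.28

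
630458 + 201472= 831930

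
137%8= 1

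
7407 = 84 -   -  7323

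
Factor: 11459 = 7^1 * 1637^1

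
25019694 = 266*94059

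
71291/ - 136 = - 71291/136  =  - 524.20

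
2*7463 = 14926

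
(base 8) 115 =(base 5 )302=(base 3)2212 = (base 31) 2f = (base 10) 77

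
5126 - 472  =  4654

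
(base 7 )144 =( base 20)41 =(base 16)51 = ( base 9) 100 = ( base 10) 81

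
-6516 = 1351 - 7867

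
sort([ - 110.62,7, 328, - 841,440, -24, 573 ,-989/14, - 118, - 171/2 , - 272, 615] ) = [ - 841, - 272, -118, - 110.62,-171/2, - 989/14,  -  24 , 7,328,440, 573, 615]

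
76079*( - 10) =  - 760790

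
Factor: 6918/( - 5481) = - 2306/1827 = - 2^1*  3^( - 2 ) * 7^(-1 )*29^( - 1 )*1153^1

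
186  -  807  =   - 621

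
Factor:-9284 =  - 2^2*11^1*211^1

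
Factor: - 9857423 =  - 9857423^1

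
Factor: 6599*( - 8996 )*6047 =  - 358977760388 = - 2^2*13^1*173^1 * 6047^1*6599^1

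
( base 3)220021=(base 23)15b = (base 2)1010001111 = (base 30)LP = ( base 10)655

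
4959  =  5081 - 122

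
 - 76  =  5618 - 5694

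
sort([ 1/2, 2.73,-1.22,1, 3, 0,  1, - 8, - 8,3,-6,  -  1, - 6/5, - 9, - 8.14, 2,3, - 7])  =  [ - 9, - 8.14,  -  8,  -  8, - 7 , - 6,-1.22, - 6/5, - 1 , 0, 1/2,1, 1, 2, 2.73, 3, 3,3]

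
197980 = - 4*( - 49495 )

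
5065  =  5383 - 318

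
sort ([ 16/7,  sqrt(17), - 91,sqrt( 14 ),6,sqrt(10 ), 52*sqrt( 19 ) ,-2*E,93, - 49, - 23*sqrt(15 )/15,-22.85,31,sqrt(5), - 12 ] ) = [ - 91, - 49,  -  22.85, - 12 ,-23*sqrt( 15 ) /15,  -  2*E,sqrt(5 ),16/7,sqrt(10 ),sqrt( 14 ),sqrt( 17 ),6,  31, 93,52*sqrt(19 ) ]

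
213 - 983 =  - 770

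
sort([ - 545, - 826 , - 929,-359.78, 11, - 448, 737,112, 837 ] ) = [ - 929, - 826, - 545, - 448, - 359.78, 11,  112,737, 837 ] 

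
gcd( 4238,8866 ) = 26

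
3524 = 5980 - 2456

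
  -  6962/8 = -871 + 3/4= -  870.25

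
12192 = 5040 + 7152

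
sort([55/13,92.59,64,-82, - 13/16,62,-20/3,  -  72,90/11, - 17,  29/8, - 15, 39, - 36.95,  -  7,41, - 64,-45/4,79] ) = [ - 82, - 72, - 64 , - 36.95,  -  17, - 15,-45/4, - 7, - 20/3, - 13/16 , 29/8,55/13, 90/11,  39,41,62, 64,79,92.59]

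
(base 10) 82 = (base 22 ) 3G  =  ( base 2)1010010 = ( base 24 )3A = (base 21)3J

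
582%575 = 7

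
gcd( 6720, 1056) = 96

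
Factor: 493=17^1*29^1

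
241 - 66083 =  - 65842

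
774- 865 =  - 91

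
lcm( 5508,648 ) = 11016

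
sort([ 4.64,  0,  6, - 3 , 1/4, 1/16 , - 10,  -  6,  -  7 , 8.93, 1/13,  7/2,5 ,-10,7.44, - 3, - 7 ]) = [ - 10,  -  10,-7, - 7, - 6, - 3,  -  3,  0, 1/16 , 1/13, 1/4,7/2,4.64, 5, 6, 7.44, 8.93]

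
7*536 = 3752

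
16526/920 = 8263/460 = 17.96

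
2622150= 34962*75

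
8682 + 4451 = 13133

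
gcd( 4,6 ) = 2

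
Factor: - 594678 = -2^1*3^1*7^1*14159^1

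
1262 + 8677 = 9939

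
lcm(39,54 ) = 702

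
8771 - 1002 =7769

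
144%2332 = 144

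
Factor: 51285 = 3^1*5^1*13^1*263^1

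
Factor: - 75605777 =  -13^1*97^1*59957^1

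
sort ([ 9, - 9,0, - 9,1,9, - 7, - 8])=[ - 9 , - 9, - 8, - 7,0,1, 9 , 9]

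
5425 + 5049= 10474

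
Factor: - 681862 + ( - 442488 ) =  - 1124350 = - 2^1*5^2*113^1*199^1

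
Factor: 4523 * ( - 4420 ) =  - 2^2*5^1*13^1*17^1*4523^1 = - 19991660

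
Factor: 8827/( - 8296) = -2^( - 3 )*7^1*13^1*17^( - 1 )*61^( - 1)*97^1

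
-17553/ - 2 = 17553/2   =  8776.50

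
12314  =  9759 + 2555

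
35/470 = 7/94 = 0.07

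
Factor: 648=2^3*3^4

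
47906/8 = 5988 + 1/4 = 5988.25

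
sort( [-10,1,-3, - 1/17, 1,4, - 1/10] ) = [ - 10,-3,-1/10,-1/17,  1,1,4]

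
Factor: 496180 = 2^2 * 5^1 * 24809^1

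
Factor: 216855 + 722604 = 939459 = 3^1*313153^1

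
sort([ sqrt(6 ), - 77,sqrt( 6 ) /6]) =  [ - 77, sqrt( 6) /6 , sqrt (6)]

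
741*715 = 529815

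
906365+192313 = 1098678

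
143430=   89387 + 54043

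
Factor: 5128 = 2^3*641^1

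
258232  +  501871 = 760103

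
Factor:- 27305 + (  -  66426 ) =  - 93731 = -11^1*8521^1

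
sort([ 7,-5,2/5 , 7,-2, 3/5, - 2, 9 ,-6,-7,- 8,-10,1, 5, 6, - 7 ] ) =[ - 10,-8, -7,  -  7,-6, - 5,-2,-2,  2/5,3/5 , 1,5 , 6,7,7,9]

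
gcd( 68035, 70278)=1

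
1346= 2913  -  1567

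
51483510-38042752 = 13440758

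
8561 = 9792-1231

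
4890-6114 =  - 1224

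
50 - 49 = 1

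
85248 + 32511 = 117759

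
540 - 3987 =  - 3447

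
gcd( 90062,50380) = 2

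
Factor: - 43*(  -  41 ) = 41^1*43^1= 1763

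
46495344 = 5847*7952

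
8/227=8/227 = 0.04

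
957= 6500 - 5543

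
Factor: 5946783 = 3^1*269^1*7369^1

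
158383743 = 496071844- 337688101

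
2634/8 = 329 + 1/4=329.25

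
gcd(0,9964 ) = 9964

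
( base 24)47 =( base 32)37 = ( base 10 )103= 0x67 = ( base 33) 34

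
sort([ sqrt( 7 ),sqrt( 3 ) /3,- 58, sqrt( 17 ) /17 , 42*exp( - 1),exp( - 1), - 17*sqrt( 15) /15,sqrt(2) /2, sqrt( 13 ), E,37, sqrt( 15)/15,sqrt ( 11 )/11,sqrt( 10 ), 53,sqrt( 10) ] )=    [ - 58, -17*sqrt( 15)/15,sqrt( 17 )/17,sqrt(15)/15, sqrt( 11)/11,exp( -1),sqrt(3 ) /3,sqrt( 2 ) /2,sqrt( 7 ) , E,sqrt( 10) , sqrt( 10 ),sqrt( 13 ),42*exp( - 1) , 37, 53]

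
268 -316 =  - 48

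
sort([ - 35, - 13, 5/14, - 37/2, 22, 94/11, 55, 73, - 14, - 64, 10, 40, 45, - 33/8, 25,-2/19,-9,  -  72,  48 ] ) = [ - 72, - 64,  -  35,-37/2,  -  14, -13,  -  9, -33/8,-2/19, 5/14 , 94/11, 10 , 22, 25, 40, 45, 48 , 55, 73]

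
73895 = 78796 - 4901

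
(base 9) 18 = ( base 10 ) 17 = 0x11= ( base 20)h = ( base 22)h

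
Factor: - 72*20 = - 2^5*3^2*5^1=- 1440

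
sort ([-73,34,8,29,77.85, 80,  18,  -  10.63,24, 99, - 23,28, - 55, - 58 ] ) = [ - 73, - 58,-55, - 23,  -  10.63, 8, 18,  24,28, 29,  34,77.85,80, 99] 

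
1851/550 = 1851/550 = 3.37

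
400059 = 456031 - 55972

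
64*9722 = 622208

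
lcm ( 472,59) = 472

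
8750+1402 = 10152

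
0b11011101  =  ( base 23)9E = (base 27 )85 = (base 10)221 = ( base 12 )165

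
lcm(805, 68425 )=68425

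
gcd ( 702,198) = 18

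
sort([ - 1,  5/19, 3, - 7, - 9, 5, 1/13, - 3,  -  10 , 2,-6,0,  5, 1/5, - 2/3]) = [ - 10, - 9, - 7, - 6, - 3, - 1, - 2/3, 0,1/13,  1/5,5/19,  2,  3, 5, 5]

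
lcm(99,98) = 9702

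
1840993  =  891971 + 949022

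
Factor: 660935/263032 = 985/392 = 2^(-3)*5^1*7^ ( - 2 )*197^1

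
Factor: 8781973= 59^1*73^1 * 2039^1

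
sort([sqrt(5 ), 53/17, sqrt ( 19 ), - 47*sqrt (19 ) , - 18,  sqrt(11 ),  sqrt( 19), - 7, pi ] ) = [ - 47 * sqrt ( 19) ,-18, - 7,  sqrt(  5),53/17,pi, sqrt ( 11 ),  sqrt( 19),sqrt(19 )]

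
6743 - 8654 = - 1911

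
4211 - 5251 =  - 1040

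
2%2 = 0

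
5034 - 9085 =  - 4051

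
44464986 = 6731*6606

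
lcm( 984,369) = 2952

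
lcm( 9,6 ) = 18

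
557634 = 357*1562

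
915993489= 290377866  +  625615623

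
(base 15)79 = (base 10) 114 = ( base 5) 424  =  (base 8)162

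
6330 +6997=13327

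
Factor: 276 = 2^2*3^1* 23^1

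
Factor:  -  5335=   -  5^1*11^1 *97^1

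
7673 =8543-870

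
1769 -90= 1679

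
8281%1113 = 490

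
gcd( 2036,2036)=2036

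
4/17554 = 2/8777 = 0.00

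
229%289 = 229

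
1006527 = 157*6411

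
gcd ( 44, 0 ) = 44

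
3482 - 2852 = 630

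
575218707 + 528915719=1104134426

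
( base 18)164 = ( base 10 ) 436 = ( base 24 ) I4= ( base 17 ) 18B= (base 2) 110110100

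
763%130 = 113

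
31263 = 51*613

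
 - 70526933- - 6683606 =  - 63843327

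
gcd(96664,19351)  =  1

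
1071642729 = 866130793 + 205511936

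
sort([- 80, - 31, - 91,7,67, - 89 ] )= [ - 91, - 89, - 80, - 31,7,67 ]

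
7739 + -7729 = 10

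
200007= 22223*9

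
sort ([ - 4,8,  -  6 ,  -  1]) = [-6,- 4 , - 1,8]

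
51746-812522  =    -  760776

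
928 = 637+291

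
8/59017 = 8/59017 = 0.00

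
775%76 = 15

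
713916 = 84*8499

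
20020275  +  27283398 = 47303673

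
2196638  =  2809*782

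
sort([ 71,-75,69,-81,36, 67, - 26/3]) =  [ - 81, - 75, - 26/3, 36, 67, 69, 71 ] 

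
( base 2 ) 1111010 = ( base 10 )122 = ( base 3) 11112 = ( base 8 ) 172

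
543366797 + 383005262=926372059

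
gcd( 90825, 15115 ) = 5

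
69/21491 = 69/21491 = 0.00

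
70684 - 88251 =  - 17567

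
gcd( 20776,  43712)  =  8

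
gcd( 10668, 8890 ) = 1778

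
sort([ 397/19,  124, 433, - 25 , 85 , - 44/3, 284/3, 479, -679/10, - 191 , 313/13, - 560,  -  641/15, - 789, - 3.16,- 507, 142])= [ - 789, - 560, - 507, - 191, - 679/10, -641/15, - 25,-44/3, -3.16,397/19,313/13, 85,284/3,  124,142,433, 479] 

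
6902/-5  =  -6902/5 = -1380.40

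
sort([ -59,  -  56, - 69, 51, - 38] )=[ - 69, - 59, - 56,  -  38, 51 ]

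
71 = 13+58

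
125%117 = 8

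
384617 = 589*653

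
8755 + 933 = 9688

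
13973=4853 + 9120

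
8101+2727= 10828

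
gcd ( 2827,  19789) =2827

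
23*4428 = 101844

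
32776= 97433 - 64657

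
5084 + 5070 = 10154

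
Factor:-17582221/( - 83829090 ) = 2^( - 1)*3^( - 1)*5^(-1)*547^1*32143^1*2794303^(-1 ) 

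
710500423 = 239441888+471058535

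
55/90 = 11/18 = 0.61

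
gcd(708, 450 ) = 6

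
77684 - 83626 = -5942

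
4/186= 2/93 = 0.02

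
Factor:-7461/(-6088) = 2^ (-3) * 3^2*761^ ( - 1) * 829^1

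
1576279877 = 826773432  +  749506445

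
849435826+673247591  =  1522683417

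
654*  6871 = 4493634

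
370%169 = 32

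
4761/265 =4761/265= 17.97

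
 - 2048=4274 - 6322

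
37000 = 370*100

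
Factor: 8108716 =2^2 *7^2 * 11^1*3761^1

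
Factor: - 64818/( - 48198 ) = 39/29 =3^1 * 13^1*29^( - 1)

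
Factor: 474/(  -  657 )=-2^1 * 3^( - 1) *73^( - 1)*79^1 = - 158/219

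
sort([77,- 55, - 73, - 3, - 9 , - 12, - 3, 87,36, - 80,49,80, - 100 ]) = [ - 100, - 80, - 73 , - 55, - 12, - 9, - 3  ,-3, 36, 49,77,80,87 ] 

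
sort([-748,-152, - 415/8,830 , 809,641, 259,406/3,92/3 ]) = [-748, - 152 ,-415/8, 92/3, 406/3, 259, 641, 809, 830 ] 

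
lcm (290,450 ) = 13050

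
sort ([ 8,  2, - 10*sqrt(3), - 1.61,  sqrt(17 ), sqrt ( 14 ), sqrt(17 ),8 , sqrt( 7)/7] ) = [-10 * sqrt(3 ), - 1.61, sqrt( 7)/7,2,sqrt(14) , sqrt ( 17 ), sqrt( 17),8,8 ] 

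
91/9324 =13/1332=0.01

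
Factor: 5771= 29^1 *199^1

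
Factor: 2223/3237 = 57/83=3^1*19^1 * 83^( - 1)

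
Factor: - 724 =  - 2^2*181^1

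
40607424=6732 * 6032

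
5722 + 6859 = 12581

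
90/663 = 30/221= 0.14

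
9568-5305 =4263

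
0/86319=0 = 0.00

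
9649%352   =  145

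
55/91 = 55/91=0.60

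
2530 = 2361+169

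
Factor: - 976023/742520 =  - 999/760   =  -  2^( - 3)*3^3 * 5^(-1) * 19^( - 1) *37^1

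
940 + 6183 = 7123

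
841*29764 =25031524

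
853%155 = 78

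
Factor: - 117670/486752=  -  2^( - 4 )*5^1*41^1*53^(-1 )   =  -  205/848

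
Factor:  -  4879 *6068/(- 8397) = 29605772/8397 = 2^2*3^( - 3) * 7^1 * 17^1*37^1*41^2 * 311^( - 1 )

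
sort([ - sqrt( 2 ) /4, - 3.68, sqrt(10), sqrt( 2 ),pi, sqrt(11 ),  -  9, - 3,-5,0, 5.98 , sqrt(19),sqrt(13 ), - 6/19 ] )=[-9 , - 5, - 3.68,-3 ,-sqrt(2)/4  ,- 6/19,0, sqrt(2), pi, sqrt( 10) , sqrt( 11 ), sqrt(13 ), sqrt( 19 ),5.98 ]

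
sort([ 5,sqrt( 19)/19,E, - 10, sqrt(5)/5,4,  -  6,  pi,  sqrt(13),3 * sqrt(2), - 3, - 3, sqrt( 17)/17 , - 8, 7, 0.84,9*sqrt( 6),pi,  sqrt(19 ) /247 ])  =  [-10, - 8,-6,-3, - 3, sqrt(19)/247,sqrt(19)/19,  sqrt(17)/17,sqrt( 5 ) /5,  0.84 , E,pi,pi, sqrt( 13),  4, 3*sqrt( 2 ), 5  ,  7, 9*sqrt (6) ] 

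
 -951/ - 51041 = 951/51041 = 0.02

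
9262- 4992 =4270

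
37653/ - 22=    - 3423/2 = - 1711.50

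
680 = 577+103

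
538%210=118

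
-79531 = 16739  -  96270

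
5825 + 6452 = 12277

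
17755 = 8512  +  9243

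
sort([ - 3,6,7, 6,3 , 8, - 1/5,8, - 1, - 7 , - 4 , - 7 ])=[ - 7, - 7,-4,- 3, - 1 , - 1/5, 3, 6,  6,  7, 8,8]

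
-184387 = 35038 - 219425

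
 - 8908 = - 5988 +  - 2920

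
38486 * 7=269402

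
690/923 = 690/923 = 0.75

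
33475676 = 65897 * 508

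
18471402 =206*89667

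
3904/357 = 3904/357 = 10.94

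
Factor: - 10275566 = -2^1*7^1 *37^1*83^1* 239^1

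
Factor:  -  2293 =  - 2293^1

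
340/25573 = 340/25573 = 0.01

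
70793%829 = 328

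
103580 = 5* 20716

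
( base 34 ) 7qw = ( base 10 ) 9008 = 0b10001100110000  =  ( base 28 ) BDK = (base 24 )FF8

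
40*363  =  14520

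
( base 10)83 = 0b1010011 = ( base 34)2f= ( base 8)123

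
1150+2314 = 3464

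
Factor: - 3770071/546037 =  - 421^( - 1 ) * 1297^( - 1 ) * 3770071^1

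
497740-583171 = - 85431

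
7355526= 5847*1258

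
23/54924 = 1/2388 = 0.00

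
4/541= 4/541= 0.01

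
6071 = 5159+912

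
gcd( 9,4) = 1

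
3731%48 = 35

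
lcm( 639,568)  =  5112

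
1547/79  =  19  +  46/79 = 19.58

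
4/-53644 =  - 1/13411=- 0.00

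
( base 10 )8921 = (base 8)21331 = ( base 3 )110020102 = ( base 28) bah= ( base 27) C6B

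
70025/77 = 70025/77 = 909.42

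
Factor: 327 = 3^1*109^1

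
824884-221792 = 603092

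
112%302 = 112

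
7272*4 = 29088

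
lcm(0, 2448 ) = 0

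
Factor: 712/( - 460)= -178/115 = - 2^1*5^(  -  1)*23^( - 1)*89^1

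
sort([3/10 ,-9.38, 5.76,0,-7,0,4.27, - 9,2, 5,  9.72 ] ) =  [ - 9.38,-9, - 7,0,0,3/10,2,  4.27,5, 5.76, 9.72] 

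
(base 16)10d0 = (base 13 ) 1C61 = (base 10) 4304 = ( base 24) 7b8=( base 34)3OK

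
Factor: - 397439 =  - 7^2*8111^1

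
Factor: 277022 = 2^1 * 138511^1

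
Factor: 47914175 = 5^2 * 23^2* 3623^1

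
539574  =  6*89929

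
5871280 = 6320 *929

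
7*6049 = 42343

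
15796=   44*359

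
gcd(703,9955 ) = 1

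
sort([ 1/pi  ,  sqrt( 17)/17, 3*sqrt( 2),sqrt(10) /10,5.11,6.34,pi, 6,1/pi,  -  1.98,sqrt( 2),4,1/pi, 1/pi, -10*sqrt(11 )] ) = [ - 10*sqrt (11) , - 1.98, sqrt( 17) /17,sqrt(10)/10, 1/pi , 1/pi,1/pi, 1/pi,sqrt ( 2),pi, 4,  3*sqrt( 2),5.11, 6,6.34]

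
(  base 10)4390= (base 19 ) C31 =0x1126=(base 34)3r4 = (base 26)6CM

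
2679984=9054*296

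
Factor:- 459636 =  - 2^2*3^1*38303^1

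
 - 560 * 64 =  - 35840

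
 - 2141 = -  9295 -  - 7154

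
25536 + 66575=92111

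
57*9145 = 521265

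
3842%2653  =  1189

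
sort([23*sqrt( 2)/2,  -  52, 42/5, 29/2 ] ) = [-52,42/5,29/2,23*sqrt(2 )/2 ]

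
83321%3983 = 3661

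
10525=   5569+4956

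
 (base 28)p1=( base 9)858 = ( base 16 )2BD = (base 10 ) 701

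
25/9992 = 25/9992 = 0.00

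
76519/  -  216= -355 + 161/216 =-  354.25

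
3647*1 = 3647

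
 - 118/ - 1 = 118 + 0/1 = 118.00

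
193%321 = 193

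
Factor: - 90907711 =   -  90907711^1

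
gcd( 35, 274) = 1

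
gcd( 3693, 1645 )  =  1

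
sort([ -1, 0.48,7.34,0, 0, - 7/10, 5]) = [-1,- 7/10, 0, 0,  0.48, 5,7.34 ] 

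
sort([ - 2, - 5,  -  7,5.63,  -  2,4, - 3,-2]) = [  -  7,-5 , - 3,-2, - 2, - 2,4,5.63]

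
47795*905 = 43254475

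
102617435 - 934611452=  - 831994017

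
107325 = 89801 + 17524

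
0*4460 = 0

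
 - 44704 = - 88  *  508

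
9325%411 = 283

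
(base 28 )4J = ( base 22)5l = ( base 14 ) 95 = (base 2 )10000011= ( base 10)131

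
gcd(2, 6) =2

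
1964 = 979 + 985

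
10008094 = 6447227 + 3560867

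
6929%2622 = 1685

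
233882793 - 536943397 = -303060604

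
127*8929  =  1133983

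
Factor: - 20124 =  - 2^2 * 3^2*13^1 * 43^1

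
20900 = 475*44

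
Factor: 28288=2^7*13^1*17^1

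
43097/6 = 7182 + 5/6  =  7182.83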